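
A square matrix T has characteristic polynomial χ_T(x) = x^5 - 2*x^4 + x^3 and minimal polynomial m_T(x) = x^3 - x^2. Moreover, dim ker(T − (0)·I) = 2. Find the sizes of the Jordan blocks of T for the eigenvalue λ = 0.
Block sizes for λ = 0: [2, 1]

Step 1 — from the characteristic polynomial, algebraic multiplicity of λ = 0 is 3. From dim ker(T − (0)·I) = 2, there are exactly 2 Jordan blocks for λ = 0.
Step 2 — from the minimal polynomial, the factor (x − 0)^2 tells us the largest block for λ = 0 has size 2.
Step 3 — with total size 3, 2 blocks, and largest block 2, the block sizes (in nonincreasing order) are [2, 1].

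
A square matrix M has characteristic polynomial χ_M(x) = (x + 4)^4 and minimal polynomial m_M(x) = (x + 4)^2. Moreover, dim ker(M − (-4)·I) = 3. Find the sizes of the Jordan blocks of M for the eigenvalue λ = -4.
Block sizes for λ = -4: [2, 1, 1]

Step 1 — from the characteristic polynomial, algebraic multiplicity of λ = -4 is 4. From dim ker(M − (-4)·I) = 3, there are exactly 3 Jordan blocks for λ = -4.
Step 2 — from the minimal polynomial, the factor (x + 4)^2 tells us the largest block for λ = -4 has size 2.
Step 3 — with total size 4, 3 blocks, and largest block 2, the block sizes (in nonincreasing order) are [2, 1, 1].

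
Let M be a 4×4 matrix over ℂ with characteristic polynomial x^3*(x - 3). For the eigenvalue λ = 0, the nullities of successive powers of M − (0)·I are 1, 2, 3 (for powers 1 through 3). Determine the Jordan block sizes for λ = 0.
Block sizes for λ = 0: [3]

From the dimensions of kernels of powers, the number of Jordan blocks of size at least j is d_j − d_{j−1} where d_j = dim ker(N^j) (with d_0 = 0). Computing the differences gives [1, 1, 1].
The number of blocks of size exactly k is (#blocks of size ≥ k) − (#blocks of size ≥ k + 1), so the partition is: 1 block(s) of size 3.
In nonincreasing order the block sizes are [3].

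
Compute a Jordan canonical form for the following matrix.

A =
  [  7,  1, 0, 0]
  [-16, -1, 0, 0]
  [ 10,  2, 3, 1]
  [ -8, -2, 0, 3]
J_2(3) ⊕ J_2(3)

The characteristic polynomial is
  det(x·I − A) = x^4 - 12*x^3 + 54*x^2 - 108*x + 81 = (x - 3)^4

Eigenvalues and multiplicities (the geometric multiplicity of λ is n − rank(A − λI), which equals the number of Jordan blocks for λ):
  λ = 3: algebraic multiplicity = 4, geometric multiplicity = 2

Determining the block sizes for each eigenvalue:
  λ = 3: with am = 4 and gm = 2, the partition is not yet determined (e.g. several partitions of 4 into 2 parts exist). Let N = A − (3)·I. Computing rank(N^1) = 2, rank(N^2) = 0; the number of blocks of size ≥ j is rank(N^{j−1}) − rank(N^j), giving [2, 2]. So we have 2 block(s) of size 2 → block sizes [2, 2]

Assembling the blocks gives a Jordan form
J =
  [3, 1, 0, 0]
  [0, 3, 0, 0]
  [0, 0, 3, 1]
  [0, 0, 0, 3]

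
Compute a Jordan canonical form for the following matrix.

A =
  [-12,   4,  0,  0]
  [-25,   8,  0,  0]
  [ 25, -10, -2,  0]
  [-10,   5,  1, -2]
J_2(-2) ⊕ J_2(-2)

The characteristic polynomial is
  det(x·I − A) = x^4 + 8*x^3 + 24*x^2 + 32*x + 16 = (x + 2)^4

Eigenvalues and multiplicities (the geometric multiplicity of λ is n − rank(A − λI), which equals the number of Jordan blocks for λ):
  λ = -2: algebraic multiplicity = 4, geometric multiplicity = 2

Determining the block sizes for each eigenvalue:
  λ = -2: with am = 4 and gm = 2, the partition is not yet determined (e.g. several partitions of 4 into 2 parts exist). Let N = A − (-2)·I. Computing rank(N^1) = 2, rank(N^2) = 0; the number of blocks of size ≥ j is rank(N^{j−1}) − rank(N^j), giving [2, 2]. So we have 2 block(s) of size 2 → block sizes [2, 2]

Assembling the blocks gives a Jordan form
J =
  [-2,  1,  0,  0]
  [ 0, -2,  0,  0]
  [ 0,  0, -2,  1]
  [ 0,  0,  0, -2]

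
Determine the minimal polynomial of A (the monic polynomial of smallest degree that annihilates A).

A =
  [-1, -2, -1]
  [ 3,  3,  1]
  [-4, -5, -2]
x^3

The characteristic polynomial is χ_A(x) = x^3, so the eigenvalues are known. The minimal polynomial is
  m_A(x) = Π_λ (x − λ)^{k_λ}
where k_λ is the size of the *largest* Jordan block for λ (equivalently, the smallest k with (A − λI)^k v = 0 for every generalised eigenvector v of λ).

  λ = 0: largest Jordan block has size 3, contributing (x − 0)^3

So m_A(x) = x^3 = x^3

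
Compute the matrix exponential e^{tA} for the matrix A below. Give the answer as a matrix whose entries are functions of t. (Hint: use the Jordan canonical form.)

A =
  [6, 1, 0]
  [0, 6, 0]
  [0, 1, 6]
e^{tA} =
  [exp(6*t), t*exp(6*t), 0]
  [0, exp(6*t), 0]
  [0, t*exp(6*t), exp(6*t)]

Strategy: write A = P · J · P⁻¹ where J is a Jordan canonical form, so e^{tA} = P · e^{tJ} · P⁻¹, and e^{tJ} can be computed block-by-block.

A has Jordan form
J =
  [6, 1, 0]
  [0, 6, 0]
  [0, 0, 6]
(up to reordering of blocks).

Per-block formulas:
  For a 1×1 block at λ = 6: exp(t · [6]) = [e^(6t)].
  For a 2×2 Jordan block J_2(6): exp(t · J_2(6)) = e^(6t)·(I + t·N), where N is the 2×2 nilpotent shift.

After assembling e^{tJ} and conjugating by P, we get:

e^{tA} =
  [exp(6*t), t*exp(6*t), 0]
  [0, exp(6*t), 0]
  [0, t*exp(6*t), exp(6*t)]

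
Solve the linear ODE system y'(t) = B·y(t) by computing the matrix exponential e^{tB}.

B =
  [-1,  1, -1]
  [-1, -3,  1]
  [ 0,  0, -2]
e^{tB} =
  [t*exp(-2*t) + exp(-2*t), t*exp(-2*t), -t*exp(-2*t)]
  [-t*exp(-2*t), -t*exp(-2*t) + exp(-2*t), t*exp(-2*t)]
  [0, 0, exp(-2*t)]

Strategy: write B = P · J · P⁻¹ where J is a Jordan canonical form, so e^{tB} = P · e^{tJ} · P⁻¹, and e^{tJ} can be computed block-by-block.

B has Jordan form
J =
  [-2,  1,  0]
  [ 0, -2,  0]
  [ 0,  0, -2]
(up to reordering of blocks).

Per-block formulas:
  For a 2×2 Jordan block J_2(-2): exp(t · J_2(-2)) = e^(-2t)·(I + t·N), where N is the 2×2 nilpotent shift.
  For a 1×1 block at λ = -2: exp(t · [-2]) = [e^(-2t)].

After assembling e^{tJ} and conjugating by P, we get:

e^{tB} =
  [t*exp(-2*t) + exp(-2*t), t*exp(-2*t), -t*exp(-2*t)]
  [-t*exp(-2*t), -t*exp(-2*t) + exp(-2*t), t*exp(-2*t)]
  [0, 0, exp(-2*t)]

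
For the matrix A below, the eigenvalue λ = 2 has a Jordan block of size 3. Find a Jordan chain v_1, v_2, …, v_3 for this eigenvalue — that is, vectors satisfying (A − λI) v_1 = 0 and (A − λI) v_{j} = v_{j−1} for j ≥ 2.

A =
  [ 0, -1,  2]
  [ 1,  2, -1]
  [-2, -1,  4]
A Jordan chain for λ = 2 of length 3:
v_1 = (-1, 0, -1)ᵀ
v_2 = (-2, 1, -2)ᵀ
v_3 = (1, 0, 0)ᵀ

Let N = A − (2)·I. We want v_3 with N^3 v_3 = 0 but N^2 v_3 ≠ 0; then v_{j-1} := N · v_j for j = 3, …, 2.

Pick v_3 = (1, 0, 0)ᵀ.
Then v_2 = N · v_3 = (-2, 1, -2)ᵀ.
Then v_1 = N · v_2 = (-1, 0, -1)ᵀ.

Sanity check: (A − (2)·I) v_1 = (0, 0, 0)ᵀ = 0. ✓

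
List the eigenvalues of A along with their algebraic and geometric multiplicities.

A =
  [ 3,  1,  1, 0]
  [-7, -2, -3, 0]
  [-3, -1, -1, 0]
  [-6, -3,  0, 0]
λ = 0: alg = 4, geom = 2

Step 1 — factor the characteristic polynomial to read off the algebraic multiplicities:
  χ_A(x) = x^4

Step 2 — compute geometric multiplicities via the rank-nullity identity g(λ) = n − rank(A − λI):
  rank(A − (0)·I) = 2, so dim ker(A − (0)·I) = n − 2 = 2

Summary:
  λ = 0: algebraic multiplicity = 4, geometric multiplicity = 2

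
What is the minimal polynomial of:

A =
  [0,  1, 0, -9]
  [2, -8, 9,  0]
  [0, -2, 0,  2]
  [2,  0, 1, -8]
x^2 + 8*x + 16

The characteristic polynomial is χ_A(x) = (x + 4)^4, so the eigenvalues are known. The minimal polynomial is
  m_A(x) = Π_λ (x − λ)^{k_λ}
where k_λ is the size of the *largest* Jordan block for λ (equivalently, the smallest k with (A − λI)^k v = 0 for every generalised eigenvector v of λ).

  λ = -4: largest Jordan block has size 2, contributing (x + 4)^2

So m_A(x) = (x + 4)^2 = x^2 + 8*x + 16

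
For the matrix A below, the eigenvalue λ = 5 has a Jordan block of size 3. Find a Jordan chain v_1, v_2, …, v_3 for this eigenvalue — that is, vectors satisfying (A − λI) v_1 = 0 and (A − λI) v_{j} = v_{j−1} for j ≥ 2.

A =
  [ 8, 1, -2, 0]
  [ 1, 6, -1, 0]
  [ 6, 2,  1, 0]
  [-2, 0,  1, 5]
A Jordan chain for λ = 5 of length 3:
v_1 = (-2, -2, -4, 0)ᵀ
v_2 = (3, 1, 6, -2)ᵀ
v_3 = (1, 0, 0, 0)ᵀ

Let N = A − (5)·I. We want v_3 with N^3 v_3 = 0 but N^2 v_3 ≠ 0; then v_{j-1} := N · v_j for j = 3, …, 2.

Pick v_3 = (1, 0, 0, 0)ᵀ.
Then v_2 = N · v_3 = (3, 1, 6, -2)ᵀ.
Then v_1 = N · v_2 = (-2, -2, -4, 0)ᵀ.

Sanity check: (A − (5)·I) v_1 = (0, 0, 0, 0)ᵀ = 0. ✓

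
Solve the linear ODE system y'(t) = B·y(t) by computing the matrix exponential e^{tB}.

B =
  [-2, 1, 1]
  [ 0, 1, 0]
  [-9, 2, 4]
e^{tB} =
  [-3*t*exp(t) + exp(t), -t^2*exp(t)/2 + t*exp(t), t*exp(t)]
  [0, exp(t), 0]
  [-9*t*exp(t), -3*t^2*exp(t)/2 + 2*t*exp(t), 3*t*exp(t) + exp(t)]

Strategy: write B = P · J · P⁻¹ where J is a Jordan canonical form, so e^{tB} = P · e^{tJ} · P⁻¹, and e^{tJ} can be computed block-by-block.

B has Jordan form
J =
  [1, 1, 0]
  [0, 1, 1]
  [0, 0, 1]
(up to reordering of blocks).

Per-block formulas:
  For a 3×3 Jordan block J_3(1): exp(t · J_3(1)) = e^(1t)·(I + t·N + (t^2/2)·N^2), where N is the 3×3 nilpotent shift.

After assembling e^{tJ} and conjugating by P, we get:

e^{tB} =
  [-3*t*exp(t) + exp(t), -t^2*exp(t)/2 + t*exp(t), t*exp(t)]
  [0, exp(t), 0]
  [-9*t*exp(t), -3*t^2*exp(t)/2 + 2*t*exp(t), 3*t*exp(t) + exp(t)]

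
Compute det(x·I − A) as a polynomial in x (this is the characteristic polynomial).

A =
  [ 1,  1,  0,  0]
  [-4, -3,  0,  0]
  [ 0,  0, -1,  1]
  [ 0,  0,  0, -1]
x^4 + 4*x^3 + 6*x^2 + 4*x + 1

Expanding det(x·I − A) (e.g. by cofactor expansion or by noting that A is similar to its Jordan form J, which has the same characteristic polynomial as A) gives
  χ_A(x) = x^4 + 4*x^3 + 6*x^2 + 4*x + 1
which factors as (x + 1)^4. The eigenvalues (with algebraic multiplicities) are λ = -1 with multiplicity 4.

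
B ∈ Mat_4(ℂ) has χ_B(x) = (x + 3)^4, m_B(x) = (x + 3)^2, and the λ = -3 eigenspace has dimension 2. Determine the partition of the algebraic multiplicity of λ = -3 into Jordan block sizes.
Block sizes for λ = -3: [2, 2]

Step 1 — from the characteristic polynomial, algebraic multiplicity of λ = -3 is 4. From dim ker(B − (-3)·I) = 2, there are exactly 2 Jordan blocks for λ = -3.
Step 2 — from the minimal polynomial, the factor (x + 3)^2 tells us the largest block for λ = -3 has size 2.
Step 3 — with total size 4, 2 blocks, and largest block 2, the block sizes (in nonincreasing order) are [2, 2].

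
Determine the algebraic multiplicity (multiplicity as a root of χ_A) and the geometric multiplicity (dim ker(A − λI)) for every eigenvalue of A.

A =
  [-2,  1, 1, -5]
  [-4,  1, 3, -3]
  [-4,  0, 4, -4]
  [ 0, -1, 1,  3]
λ = 0: alg = 1, geom = 1; λ = 2: alg = 3, geom = 2

Step 1 — factor the characteristic polynomial to read off the algebraic multiplicities:
  χ_A(x) = x*(x - 2)^3

Step 2 — compute geometric multiplicities via the rank-nullity identity g(λ) = n − rank(A − λI):
  rank(A − (0)·I) = 3, so dim ker(A − (0)·I) = n − 3 = 1
  rank(A − (2)·I) = 2, so dim ker(A − (2)·I) = n − 2 = 2

Summary:
  λ = 0: algebraic multiplicity = 1, geometric multiplicity = 1
  λ = 2: algebraic multiplicity = 3, geometric multiplicity = 2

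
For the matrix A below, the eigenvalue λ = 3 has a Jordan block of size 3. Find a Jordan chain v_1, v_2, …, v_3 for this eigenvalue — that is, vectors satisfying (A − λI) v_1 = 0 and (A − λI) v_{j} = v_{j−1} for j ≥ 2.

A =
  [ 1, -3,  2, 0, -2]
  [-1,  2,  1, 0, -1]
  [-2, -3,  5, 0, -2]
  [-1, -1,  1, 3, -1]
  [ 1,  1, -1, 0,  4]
A Jordan chain for λ = 3 of length 3:
v_1 = (1, 0, 1, 0, 0)ᵀ
v_2 = (-2, -1, -2, -1, 1)ᵀ
v_3 = (1, 0, 0, 0, 0)ᵀ

Let N = A − (3)·I. We want v_3 with N^3 v_3 = 0 but N^2 v_3 ≠ 0; then v_{j-1} := N · v_j for j = 3, …, 2.

Pick v_3 = (1, 0, 0, 0, 0)ᵀ.
Then v_2 = N · v_3 = (-2, -1, -2, -1, 1)ᵀ.
Then v_1 = N · v_2 = (1, 0, 1, 0, 0)ᵀ.

Sanity check: (A − (3)·I) v_1 = (0, 0, 0, 0, 0)ᵀ = 0. ✓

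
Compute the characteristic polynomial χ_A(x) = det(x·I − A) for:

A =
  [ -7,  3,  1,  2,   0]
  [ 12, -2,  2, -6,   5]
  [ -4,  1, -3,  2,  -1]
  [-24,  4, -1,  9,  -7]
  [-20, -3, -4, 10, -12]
x^5 + 15*x^4 + 90*x^3 + 270*x^2 + 405*x + 243

Expanding det(x·I − A) (e.g. by cofactor expansion or by noting that A is similar to its Jordan form J, which has the same characteristic polynomial as A) gives
  χ_A(x) = x^5 + 15*x^4 + 90*x^3 + 270*x^2 + 405*x + 243
which factors as (x + 3)^5. The eigenvalues (with algebraic multiplicities) are λ = -3 with multiplicity 5.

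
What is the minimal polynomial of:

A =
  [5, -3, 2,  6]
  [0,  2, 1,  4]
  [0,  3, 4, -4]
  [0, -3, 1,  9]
x^3 - 15*x^2 + 75*x - 125

The characteristic polynomial is χ_A(x) = (x - 5)^4, so the eigenvalues are known. The minimal polynomial is
  m_A(x) = Π_λ (x − λ)^{k_λ}
where k_λ is the size of the *largest* Jordan block for λ (equivalently, the smallest k with (A − λI)^k v = 0 for every generalised eigenvector v of λ).

  λ = 5: largest Jordan block has size 3, contributing (x − 5)^3

So m_A(x) = (x - 5)^3 = x^3 - 15*x^2 + 75*x - 125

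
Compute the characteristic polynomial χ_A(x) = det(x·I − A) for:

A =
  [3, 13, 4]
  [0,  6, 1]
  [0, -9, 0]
x^3 - 9*x^2 + 27*x - 27

Expanding det(x·I − A) (e.g. by cofactor expansion or by noting that A is similar to its Jordan form J, which has the same characteristic polynomial as A) gives
  χ_A(x) = x^3 - 9*x^2 + 27*x - 27
which factors as (x - 3)^3. The eigenvalues (with algebraic multiplicities) are λ = 3 with multiplicity 3.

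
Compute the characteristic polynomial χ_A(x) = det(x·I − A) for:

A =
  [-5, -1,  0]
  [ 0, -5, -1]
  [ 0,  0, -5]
x^3 + 15*x^2 + 75*x + 125

Expanding det(x·I − A) (e.g. by cofactor expansion or by noting that A is similar to its Jordan form J, which has the same characteristic polynomial as A) gives
  χ_A(x) = x^3 + 15*x^2 + 75*x + 125
which factors as (x + 5)^3. The eigenvalues (with algebraic multiplicities) are λ = -5 with multiplicity 3.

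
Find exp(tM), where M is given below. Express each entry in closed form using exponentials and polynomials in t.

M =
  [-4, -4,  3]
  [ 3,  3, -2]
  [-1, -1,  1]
e^{tM} =
  [t^2/2 - 4*t + 1, t^2/2 - 4*t, -t^2/2 + 3*t]
  [-t^2/2 + 3*t, -t^2/2 + 3*t + 1, t^2/2 - 2*t]
  [-t, -t, t + 1]

Strategy: write M = P · J · P⁻¹ where J is a Jordan canonical form, so e^{tM} = P · e^{tJ} · P⁻¹, and e^{tJ} can be computed block-by-block.

M has Jordan form
J =
  [0, 1, 0]
  [0, 0, 1]
  [0, 0, 0]
(up to reordering of blocks).

Per-block formulas:
  For a 3×3 Jordan block J_3(0): exp(t · J_3(0)) = e^(0t)·(I + t·N + (t^2/2)·N^2), where N is the 3×3 nilpotent shift.

After assembling e^{tJ} and conjugating by P, we get:

e^{tM} =
  [t^2/2 - 4*t + 1, t^2/2 - 4*t, -t^2/2 + 3*t]
  [-t^2/2 + 3*t, -t^2/2 + 3*t + 1, t^2/2 - 2*t]
  [-t, -t, t + 1]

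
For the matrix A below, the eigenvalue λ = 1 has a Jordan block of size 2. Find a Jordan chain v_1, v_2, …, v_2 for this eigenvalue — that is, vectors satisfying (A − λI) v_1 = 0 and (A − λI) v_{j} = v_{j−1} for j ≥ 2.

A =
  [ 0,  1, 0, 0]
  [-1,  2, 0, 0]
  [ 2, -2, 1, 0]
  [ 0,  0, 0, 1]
A Jordan chain for λ = 1 of length 2:
v_1 = (-1, -1, 2, 0)ᵀ
v_2 = (1, 0, 0, 0)ᵀ

Let N = A − (1)·I. We want v_2 with N^2 v_2 = 0 but N^1 v_2 ≠ 0; then v_{j-1} := N · v_j for j = 2, …, 2.

Pick v_2 = (1, 0, 0, 0)ᵀ.
Then v_1 = N · v_2 = (-1, -1, 2, 0)ᵀ.

Sanity check: (A − (1)·I) v_1 = (0, 0, 0, 0)ᵀ = 0. ✓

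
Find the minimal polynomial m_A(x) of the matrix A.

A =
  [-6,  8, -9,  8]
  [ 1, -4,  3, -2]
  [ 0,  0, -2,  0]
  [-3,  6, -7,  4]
x^3 + 6*x^2 + 12*x + 8

The characteristic polynomial is χ_A(x) = (x + 2)^4, so the eigenvalues are known. The minimal polynomial is
  m_A(x) = Π_λ (x − λ)^{k_λ}
where k_λ is the size of the *largest* Jordan block for λ (equivalently, the smallest k with (A − λI)^k v = 0 for every generalised eigenvector v of λ).

  λ = -2: largest Jordan block has size 3, contributing (x + 2)^3

So m_A(x) = (x + 2)^3 = x^3 + 6*x^2 + 12*x + 8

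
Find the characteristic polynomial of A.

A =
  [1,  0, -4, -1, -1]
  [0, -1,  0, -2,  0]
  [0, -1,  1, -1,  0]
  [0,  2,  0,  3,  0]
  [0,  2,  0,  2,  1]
x^5 - 5*x^4 + 10*x^3 - 10*x^2 + 5*x - 1

Expanding det(x·I − A) (e.g. by cofactor expansion or by noting that A is similar to its Jordan form J, which has the same characteristic polynomial as A) gives
  χ_A(x) = x^5 - 5*x^4 + 10*x^3 - 10*x^2 + 5*x - 1
which factors as (x - 1)^5. The eigenvalues (with algebraic multiplicities) are λ = 1 with multiplicity 5.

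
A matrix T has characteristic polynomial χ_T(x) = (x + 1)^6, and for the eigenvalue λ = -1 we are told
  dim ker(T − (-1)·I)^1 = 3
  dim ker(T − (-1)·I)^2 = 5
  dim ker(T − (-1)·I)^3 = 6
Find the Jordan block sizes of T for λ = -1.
Block sizes for λ = -1: [3, 2, 1]

From the dimensions of kernels of powers, the number of Jordan blocks of size at least j is d_j − d_{j−1} where d_j = dim ker(N^j) (with d_0 = 0). Computing the differences gives [3, 2, 1].
The number of blocks of size exactly k is (#blocks of size ≥ k) − (#blocks of size ≥ k + 1), so the partition is: 1 block(s) of size 1, 1 block(s) of size 2, 1 block(s) of size 3.
In nonincreasing order the block sizes are [3, 2, 1].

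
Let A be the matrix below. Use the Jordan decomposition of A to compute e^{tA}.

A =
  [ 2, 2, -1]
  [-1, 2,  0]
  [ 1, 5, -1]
e^{tA} =
  [-t^2*exp(t) + t*exp(t) + exp(t), -t^2*exp(t)/2 + 2*t*exp(t), t^2*exp(t)/2 - t*exp(t)]
  [-t^2*exp(t) - t*exp(t), -t^2*exp(t)/2 + t*exp(t) + exp(t), t^2*exp(t)/2]
  [-3*t^2*exp(t) + t*exp(t), -3*t^2*exp(t)/2 + 5*t*exp(t), 3*t^2*exp(t)/2 - 2*t*exp(t) + exp(t)]

Strategy: write A = P · J · P⁻¹ where J is a Jordan canonical form, so e^{tA} = P · e^{tJ} · P⁻¹, and e^{tJ} can be computed block-by-block.

A has Jordan form
J =
  [1, 1, 0]
  [0, 1, 1]
  [0, 0, 1]
(up to reordering of blocks).

Per-block formulas:
  For a 3×3 Jordan block J_3(1): exp(t · J_3(1)) = e^(1t)·(I + t·N + (t^2/2)·N^2), where N is the 3×3 nilpotent shift.

After assembling e^{tJ} and conjugating by P, we get:

e^{tA} =
  [-t^2*exp(t) + t*exp(t) + exp(t), -t^2*exp(t)/2 + 2*t*exp(t), t^2*exp(t)/2 - t*exp(t)]
  [-t^2*exp(t) - t*exp(t), -t^2*exp(t)/2 + t*exp(t) + exp(t), t^2*exp(t)/2]
  [-3*t^2*exp(t) + t*exp(t), -3*t^2*exp(t)/2 + 5*t*exp(t), 3*t^2*exp(t)/2 - 2*t*exp(t) + exp(t)]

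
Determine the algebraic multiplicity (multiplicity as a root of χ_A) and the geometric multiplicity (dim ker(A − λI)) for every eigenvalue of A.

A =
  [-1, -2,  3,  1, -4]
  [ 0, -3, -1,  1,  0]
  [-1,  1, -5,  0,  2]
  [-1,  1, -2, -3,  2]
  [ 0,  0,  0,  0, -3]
λ = -3: alg = 5, geom = 3

Step 1 — factor the characteristic polynomial to read off the algebraic multiplicities:
  χ_A(x) = (x + 3)^5

Step 2 — compute geometric multiplicities via the rank-nullity identity g(λ) = n − rank(A − λI):
  rank(A − (-3)·I) = 2, so dim ker(A − (-3)·I) = n − 2 = 3

Summary:
  λ = -3: algebraic multiplicity = 5, geometric multiplicity = 3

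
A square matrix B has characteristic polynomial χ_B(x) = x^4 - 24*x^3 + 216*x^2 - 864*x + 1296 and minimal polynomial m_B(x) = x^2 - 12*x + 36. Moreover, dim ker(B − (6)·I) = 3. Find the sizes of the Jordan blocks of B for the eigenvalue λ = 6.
Block sizes for λ = 6: [2, 1, 1]

Step 1 — from the characteristic polynomial, algebraic multiplicity of λ = 6 is 4. From dim ker(B − (6)·I) = 3, there are exactly 3 Jordan blocks for λ = 6.
Step 2 — from the minimal polynomial, the factor (x − 6)^2 tells us the largest block for λ = 6 has size 2.
Step 3 — with total size 4, 3 blocks, and largest block 2, the block sizes (in nonincreasing order) are [2, 1, 1].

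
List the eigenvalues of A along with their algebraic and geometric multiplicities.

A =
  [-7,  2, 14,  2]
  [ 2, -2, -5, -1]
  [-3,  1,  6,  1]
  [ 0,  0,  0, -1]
λ = -1: alg = 4, geom = 2

Step 1 — factor the characteristic polynomial to read off the algebraic multiplicities:
  χ_A(x) = (x + 1)^4

Step 2 — compute geometric multiplicities via the rank-nullity identity g(λ) = n − rank(A − λI):
  rank(A − (-1)·I) = 2, so dim ker(A − (-1)·I) = n − 2 = 2

Summary:
  λ = -1: algebraic multiplicity = 4, geometric multiplicity = 2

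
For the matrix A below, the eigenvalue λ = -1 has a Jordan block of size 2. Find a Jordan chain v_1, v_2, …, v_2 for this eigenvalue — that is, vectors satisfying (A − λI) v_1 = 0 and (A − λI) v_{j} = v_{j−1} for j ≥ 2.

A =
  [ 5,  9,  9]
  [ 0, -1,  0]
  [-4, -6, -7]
A Jordan chain for λ = -1 of length 2:
v_1 = (6, 0, -4)ᵀ
v_2 = (1, 0, 0)ᵀ

Let N = A − (-1)·I. We want v_2 with N^2 v_2 = 0 but N^1 v_2 ≠ 0; then v_{j-1} := N · v_j for j = 2, …, 2.

Pick v_2 = (1, 0, 0)ᵀ.
Then v_1 = N · v_2 = (6, 0, -4)ᵀ.

Sanity check: (A − (-1)·I) v_1 = (0, 0, 0)ᵀ = 0. ✓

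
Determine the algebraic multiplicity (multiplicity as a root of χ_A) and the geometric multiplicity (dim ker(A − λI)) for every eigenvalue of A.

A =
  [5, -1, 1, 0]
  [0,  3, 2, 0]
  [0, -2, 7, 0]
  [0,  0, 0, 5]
λ = 5: alg = 4, geom = 3

Step 1 — factor the characteristic polynomial to read off the algebraic multiplicities:
  χ_A(x) = (x - 5)^4

Step 2 — compute geometric multiplicities via the rank-nullity identity g(λ) = n − rank(A − λI):
  rank(A − (5)·I) = 1, so dim ker(A − (5)·I) = n − 1 = 3

Summary:
  λ = 5: algebraic multiplicity = 4, geometric multiplicity = 3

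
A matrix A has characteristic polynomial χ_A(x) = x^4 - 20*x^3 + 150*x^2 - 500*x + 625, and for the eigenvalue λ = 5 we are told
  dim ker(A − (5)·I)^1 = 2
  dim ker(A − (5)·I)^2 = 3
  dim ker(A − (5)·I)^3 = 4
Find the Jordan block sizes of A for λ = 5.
Block sizes for λ = 5: [3, 1]

From the dimensions of kernels of powers, the number of Jordan blocks of size at least j is d_j − d_{j−1} where d_j = dim ker(N^j) (with d_0 = 0). Computing the differences gives [2, 1, 1].
The number of blocks of size exactly k is (#blocks of size ≥ k) − (#blocks of size ≥ k + 1), so the partition is: 1 block(s) of size 1, 1 block(s) of size 3.
In nonincreasing order the block sizes are [3, 1].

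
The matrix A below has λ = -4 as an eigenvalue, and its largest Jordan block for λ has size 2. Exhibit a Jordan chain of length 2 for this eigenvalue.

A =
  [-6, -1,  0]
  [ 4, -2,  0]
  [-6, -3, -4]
A Jordan chain for λ = -4 of length 2:
v_1 = (-2, 4, -6)ᵀ
v_2 = (1, 0, 0)ᵀ

Let N = A − (-4)·I. We want v_2 with N^2 v_2 = 0 but N^1 v_2 ≠ 0; then v_{j-1} := N · v_j for j = 2, …, 2.

Pick v_2 = (1, 0, 0)ᵀ.
Then v_1 = N · v_2 = (-2, 4, -6)ᵀ.

Sanity check: (A − (-4)·I) v_1 = (0, 0, 0)ᵀ = 0. ✓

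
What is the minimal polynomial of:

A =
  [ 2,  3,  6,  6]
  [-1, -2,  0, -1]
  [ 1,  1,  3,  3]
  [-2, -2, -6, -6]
x^3 + 2*x^2 + x

The characteristic polynomial is χ_A(x) = x*(x + 1)^3, so the eigenvalues are known. The minimal polynomial is
  m_A(x) = Π_λ (x − λ)^{k_λ}
where k_λ is the size of the *largest* Jordan block for λ (equivalently, the smallest k with (A − λI)^k v = 0 for every generalised eigenvector v of λ).

  λ = -1: largest Jordan block has size 2, contributing (x + 1)^2
  λ = 0: largest Jordan block has size 1, contributing (x − 0)

So m_A(x) = x*(x + 1)^2 = x^3 + 2*x^2 + x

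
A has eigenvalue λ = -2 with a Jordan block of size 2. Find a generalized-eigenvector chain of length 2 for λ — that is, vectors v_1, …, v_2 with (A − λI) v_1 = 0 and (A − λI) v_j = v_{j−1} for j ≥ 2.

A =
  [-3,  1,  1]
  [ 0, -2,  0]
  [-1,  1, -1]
A Jordan chain for λ = -2 of length 2:
v_1 = (-1, 0, -1)ᵀ
v_2 = (1, 0, 0)ᵀ

Let N = A − (-2)·I. We want v_2 with N^2 v_2 = 0 but N^1 v_2 ≠ 0; then v_{j-1} := N · v_j for j = 2, …, 2.

Pick v_2 = (1, 0, 0)ᵀ.
Then v_1 = N · v_2 = (-1, 0, -1)ᵀ.

Sanity check: (A − (-2)·I) v_1 = (0, 0, 0)ᵀ = 0. ✓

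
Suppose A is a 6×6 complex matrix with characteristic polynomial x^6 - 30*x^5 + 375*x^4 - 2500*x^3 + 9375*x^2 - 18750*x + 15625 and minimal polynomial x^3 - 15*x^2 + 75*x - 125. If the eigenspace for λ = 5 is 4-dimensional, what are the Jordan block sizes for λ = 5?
Block sizes for λ = 5: [3, 1, 1, 1]

Step 1 — from the characteristic polynomial, algebraic multiplicity of λ = 5 is 6. From dim ker(A − (5)·I) = 4, there are exactly 4 Jordan blocks for λ = 5.
Step 2 — from the minimal polynomial, the factor (x − 5)^3 tells us the largest block for λ = 5 has size 3.
Step 3 — with total size 6, 4 blocks, and largest block 3, the block sizes (in nonincreasing order) are [3, 1, 1, 1].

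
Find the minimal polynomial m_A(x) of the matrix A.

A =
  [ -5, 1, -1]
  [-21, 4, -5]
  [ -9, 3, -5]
x^3 + 6*x^2 + 12*x + 8

The characteristic polynomial is χ_A(x) = (x + 2)^3, so the eigenvalues are known. The minimal polynomial is
  m_A(x) = Π_λ (x − λ)^{k_λ}
where k_λ is the size of the *largest* Jordan block for λ (equivalently, the smallest k with (A − λI)^k v = 0 for every generalised eigenvector v of λ).

  λ = -2: largest Jordan block has size 3, contributing (x + 2)^3

So m_A(x) = (x + 2)^3 = x^3 + 6*x^2 + 12*x + 8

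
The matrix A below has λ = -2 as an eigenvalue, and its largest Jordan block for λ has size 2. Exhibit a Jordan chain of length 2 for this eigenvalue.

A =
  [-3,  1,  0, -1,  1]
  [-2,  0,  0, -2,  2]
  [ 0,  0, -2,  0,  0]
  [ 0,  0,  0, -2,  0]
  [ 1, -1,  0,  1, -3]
A Jordan chain for λ = -2 of length 2:
v_1 = (-1, -2, 0, 0, 1)ᵀ
v_2 = (1, 0, 0, 0, 0)ᵀ

Let N = A − (-2)·I. We want v_2 with N^2 v_2 = 0 but N^1 v_2 ≠ 0; then v_{j-1} := N · v_j for j = 2, …, 2.

Pick v_2 = (1, 0, 0, 0, 0)ᵀ.
Then v_1 = N · v_2 = (-1, -2, 0, 0, 1)ᵀ.

Sanity check: (A − (-2)·I) v_1 = (0, 0, 0, 0, 0)ᵀ = 0. ✓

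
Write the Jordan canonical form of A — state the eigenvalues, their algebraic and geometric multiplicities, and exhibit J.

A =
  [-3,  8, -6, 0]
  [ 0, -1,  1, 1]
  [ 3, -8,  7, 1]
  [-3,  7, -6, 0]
J_3(0) ⊕ J_1(3)

The characteristic polynomial is
  det(x·I − A) = x^4 - 3*x^3 = x^3*(x - 3)

Eigenvalues and multiplicities (the geometric multiplicity of λ is n − rank(A − λI), which equals the number of Jordan blocks for λ):
  λ = 0: algebraic multiplicity = 3, geometric multiplicity = 1
  λ = 3: algebraic multiplicity = 1, geometric multiplicity = 1

Determining the block sizes for each eigenvalue:
  λ = 0: one block (gm = 1), so the single block has size am = 3 → block sizes [3]
  λ = 3: one block (gm = 1), so the single block has size am = 1 → block sizes [1]

Assembling the blocks gives a Jordan form
J =
  [0, 1, 0, 0]
  [0, 0, 1, 0]
  [0, 0, 0, 0]
  [0, 0, 0, 3]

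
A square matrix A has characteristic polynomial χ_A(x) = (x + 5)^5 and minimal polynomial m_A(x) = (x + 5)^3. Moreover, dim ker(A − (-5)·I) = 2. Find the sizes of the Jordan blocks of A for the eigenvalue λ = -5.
Block sizes for λ = -5: [3, 2]

Step 1 — from the characteristic polynomial, algebraic multiplicity of λ = -5 is 5. From dim ker(A − (-5)·I) = 2, there are exactly 2 Jordan blocks for λ = -5.
Step 2 — from the minimal polynomial, the factor (x + 5)^3 tells us the largest block for λ = -5 has size 3.
Step 3 — with total size 5, 2 blocks, and largest block 3, the block sizes (in nonincreasing order) are [3, 2].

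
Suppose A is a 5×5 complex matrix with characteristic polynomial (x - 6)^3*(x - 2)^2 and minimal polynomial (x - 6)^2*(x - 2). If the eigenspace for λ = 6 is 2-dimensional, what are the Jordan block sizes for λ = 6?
Block sizes for λ = 6: [2, 1]

Step 1 — from the characteristic polynomial, algebraic multiplicity of λ = 6 is 3. From dim ker(A − (6)·I) = 2, there are exactly 2 Jordan blocks for λ = 6.
Step 2 — from the minimal polynomial, the factor (x − 6)^2 tells us the largest block for λ = 6 has size 2.
Step 3 — with total size 3, 2 blocks, and largest block 2, the block sizes (in nonincreasing order) are [2, 1].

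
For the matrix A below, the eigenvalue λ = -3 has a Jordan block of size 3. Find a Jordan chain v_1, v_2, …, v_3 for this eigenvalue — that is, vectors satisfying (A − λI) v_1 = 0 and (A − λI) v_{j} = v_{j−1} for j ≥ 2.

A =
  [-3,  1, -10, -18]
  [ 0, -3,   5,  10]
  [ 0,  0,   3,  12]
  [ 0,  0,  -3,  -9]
A Jordan chain for λ = -3 of length 3:
v_1 = (-1, 0, 0, 0)ᵀ
v_2 = (-10, 5, 6, -3)ᵀ
v_3 = (0, 0, 1, 0)ᵀ

Let N = A − (-3)·I. We want v_3 with N^3 v_3 = 0 but N^2 v_3 ≠ 0; then v_{j-1} := N · v_j for j = 3, …, 2.

Pick v_3 = (0, 0, 1, 0)ᵀ.
Then v_2 = N · v_3 = (-10, 5, 6, -3)ᵀ.
Then v_1 = N · v_2 = (-1, 0, 0, 0)ᵀ.

Sanity check: (A − (-3)·I) v_1 = (0, 0, 0, 0)ᵀ = 0. ✓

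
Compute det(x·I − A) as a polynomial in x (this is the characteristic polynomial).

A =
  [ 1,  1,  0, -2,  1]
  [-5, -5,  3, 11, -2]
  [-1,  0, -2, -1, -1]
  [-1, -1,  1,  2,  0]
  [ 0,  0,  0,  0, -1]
x^5 + 5*x^4 + 10*x^3 + 10*x^2 + 5*x + 1

Expanding det(x·I − A) (e.g. by cofactor expansion or by noting that A is similar to its Jordan form J, which has the same characteristic polynomial as A) gives
  χ_A(x) = x^5 + 5*x^4 + 10*x^3 + 10*x^2 + 5*x + 1
which factors as (x + 1)^5. The eigenvalues (with algebraic multiplicities) are λ = -1 with multiplicity 5.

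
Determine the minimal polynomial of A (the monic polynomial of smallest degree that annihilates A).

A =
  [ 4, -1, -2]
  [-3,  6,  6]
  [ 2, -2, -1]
x^2 - 6*x + 9

The characteristic polynomial is χ_A(x) = (x - 3)^3, so the eigenvalues are known. The minimal polynomial is
  m_A(x) = Π_λ (x − λ)^{k_λ}
where k_λ is the size of the *largest* Jordan block for λ (equivalently, the smallest k with (A − λI)^k v = 0 for every generalised eigenvector v of λ).

  λ = 3: largest Jordan block has size 2, contributing (x − 3)^2

So m_A(x) = (x - 3)^2 = x^2 - 6*x + 9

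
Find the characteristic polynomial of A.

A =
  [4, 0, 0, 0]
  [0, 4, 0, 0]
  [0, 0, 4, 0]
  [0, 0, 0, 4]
x^4 - 16*x^3 + 96*x^2 - 256*x + 256

Expanding det(x·I − A) (e.g. by cofactor expansion or by noting that A is similar to its Jordan form J, which has the same characteristic polynomial as A) gives
  χ_A(x) = x^4 - 16*x^3 + 96*x^2 - 256*x + 256
which factors as (x - 4)^4. The eigenvalues (with algebraic multiplicities) are λ = 4 with multiplicity 4.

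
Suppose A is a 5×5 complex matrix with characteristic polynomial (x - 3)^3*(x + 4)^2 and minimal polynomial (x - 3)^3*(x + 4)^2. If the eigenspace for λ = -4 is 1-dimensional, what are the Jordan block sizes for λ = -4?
Block sizes for λ = -4: [2]

Step 1 — from the characteristic polynomial, algebraic multiplicity of λ = -4 is 2. From dim ker(A − (-4)·I) = 1, there are exactly 1 Jordan blocks for λ = -4.
Step 2 — from the minimal polynomial, the factor (x + 4)^2 tells us the largest block for λ = -4 has size 2.
Step 3 — with total size 2, 1 blocks, and largest block 2, the block sizes (in nonincreasing order) are [2].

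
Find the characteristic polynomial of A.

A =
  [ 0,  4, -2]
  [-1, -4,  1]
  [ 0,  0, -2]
x^3 + 6*x^2 + 12*x + 8

Expanding det(x·I − A) (e.g. by cofactor expansion or by noting that A is similar to its Jordan form J, which has the same characteristic polynomial as A) gives
  χ_A(x) = x^3 + 6*x^2 + 12*x + 8
which factors as (x + 2)^3. The eigenvalues (with algebraic multiplicities) are λ = -2 with multiplicity 3.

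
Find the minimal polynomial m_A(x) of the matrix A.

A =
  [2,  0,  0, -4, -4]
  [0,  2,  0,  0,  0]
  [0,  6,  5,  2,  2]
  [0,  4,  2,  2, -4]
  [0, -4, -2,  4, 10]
x^3 - 13*x^2 + 52*x - 60

The characteristic polynomial is χ_A(x) = (x - 6)^2*(x - 5)*(x - 2)^2, so the eigenvalues are known. The minimal polynomial is
  m_A(x) = Π_λ (x − λ)^{k_λ}
where k_λ is the size of the *largest* Jordan block for λ (equivalently, the smallest k with (A − λI)^k v = 0 for every generalised eigenvector v of λ).

  λ = 2: largest Jordan block has size 1, contributing (x − 2)
  λ = 5: largest Jordan block has size 1, contributing (x − 5)
  λ = 6: largest Jordan block has size 1, contributing (x − 6)

So m_A(x) = (x - 6)*(x - 5)*(x - 2) = x^3 - 13*x^2 + 52*x - 60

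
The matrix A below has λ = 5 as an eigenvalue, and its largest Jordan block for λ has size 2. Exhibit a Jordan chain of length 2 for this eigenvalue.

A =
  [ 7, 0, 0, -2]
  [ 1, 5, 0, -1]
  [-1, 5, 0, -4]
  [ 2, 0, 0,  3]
A Jordan chain for λ = 5 of length 2:
v_1 = (2, 1, -1, 2)ᵀ
v_2 = (1, 0, 0, 0)ᵀ

Let N = A − (5)·I. We want v_2 with N^2 v_2 = 0 but N^1 v_2 ≠ 0; then v_{j-1} := N · v_j for j = 2, …, 2.

Pick v_2 = (1, 0, 0, 0)ᵀ.
Then v_1 = N · v_2 = (2, 1, -1, 2)ᵀ.

Sanity check: (A − (5)·I) v_1 = (0, 0, 0, 0)ᵀ = 0. ✓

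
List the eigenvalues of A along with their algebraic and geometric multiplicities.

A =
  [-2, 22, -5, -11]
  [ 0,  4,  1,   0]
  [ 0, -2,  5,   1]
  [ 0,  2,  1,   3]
λ = -2: alg = 1, geom = 1; λ = 4: alg = 3, geom = 1

Step 1 — factor the characteristic polynomial to read off the algebraic multiplicities:
  χ_A(x) = (x - 4)^3*(x + 2)

Step 2 — compute geometric multiplicities via the rank-nullity identity g(λ) = n − rank(A − λI):
  rank(A − (-2)·I) = 3, so dim ker(A − (-2)·I) = n − 3 = 1
  rank(A − (4)·I) = 3, so dim ker(A − (4)·I) = n − 3 = 1

Summary:
  λ = -2: algebraic multiplicity = 1, geometric multiplicity = 1
  λ = 4: algebraic multiplicity = 3, geometric multiplicity = 1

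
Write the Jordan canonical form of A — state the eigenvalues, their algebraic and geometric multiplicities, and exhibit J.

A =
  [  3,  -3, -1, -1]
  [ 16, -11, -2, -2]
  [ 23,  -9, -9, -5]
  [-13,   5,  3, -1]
J_2(-5) ⊕ J_1(-4) ⊕ J_1(-4)

The characteristic polynomial is
  det(x·I − A) = x^4 + 18*x^3 + 121*x^2 + 360*x + 400 = (x + 4)^2*(x + 5)^2

Eigenvalues and multiplicities (the geometric multiplicity of λ is n − rank(A − λI), which equals the number of Jordan blocks for λ):
  λ = -5: algebraic multiplicity = 2, geometric multiplicity = 1
  λ = -4: algebraic multiplicity = 2, geometric multiplicity = 2

Determining the block sizes for each eigenvalue:
  λ = -5: one block (gm = 1), so the single block has size am = 2 → block sizes [2]
  λ = -4: gm = am = 2, so every block has size 1 → block sizes [1, 1]

Assembling the blocks gives a Jordan form
J =
  [-5,  1,  0,  0]
  [ 0, -5,  0,  0]
  [ 0,  0, -4,  0]
  [ 0,  0,  0, -4]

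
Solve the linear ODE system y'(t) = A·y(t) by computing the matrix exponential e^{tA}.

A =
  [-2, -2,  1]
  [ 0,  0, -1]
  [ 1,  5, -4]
e^{tA} =
  [t^2*exp(-2*t)/2 + exp(-2*t), t^2*exp(-2*t)/2 - 2*t*exp(-2*t), t*exp(-2*t)]
  [-t^2*exp(-2*t)/2, -t^2*exp(-2*t)/2 + 2*t*exp(-2*t) + exp(-2*t), -t*exp(-2*t)]
  [-t^2*exp(-2*t) + t*exp(-2*t), -t^2*exp(-2*t) + 5*t*exp(-2*t), -2*t*exp(-2*t) + exp(-2*t)]

Strategy: write A = P · J · P⁻¹ where J is a Jordan canonical form, so e^{tA} = P · e^{tJ} · P⁻¹, and e^{tJ} can be computed block-by-block.

A has Jordan form
J =
  [-2,  1,  0]
  [ 0, -2,  1]
  [ 0,  0, -2]
(up to reordering of blocks).

Per-block formulas:
  For a 3×3 Jordan block J_3(-2): exp(t · J_3(-2)) = e^(-2t)·(I + t·N + (t^2/2)·N^2), where N is the 3×3 nilpotent shift.

After assembling e^{tJ} and conjugating by P, we get:

e^{tA} =
  [t^2*exp(-2*t)/2 + exp(-2*t), t^2*exp(-2*t)/2 - 2*t*exp(-2*t), t*exp(-2*t)]
  [-t^2*exp(-2*t)/2, -t^2*exp(-2*t)/2 + 2*t*exp(-2*t) + exp(-2*t), -t*exp(-2*t)]
  [-t^2*exp(-2*t) + t*exp(-2*t), -t^2*exp(-2*t) + 5*t*exp(-2*t), -2*t*exp(-2*t) + exp(-2*t)]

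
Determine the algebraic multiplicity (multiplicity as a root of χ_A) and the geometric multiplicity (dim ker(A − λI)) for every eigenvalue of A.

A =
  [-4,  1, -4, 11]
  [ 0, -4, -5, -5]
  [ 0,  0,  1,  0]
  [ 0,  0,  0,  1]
λ = -4: alg = 2, geom = 1; λ = 1: alg = 2, geom = 2

Step 1 — factor the characteristic polynomial to read off the algebraic multiplicities:
  χ_A(x) = (x - 1)^2*(x + 4)^2

Step 2 — compute geometric multiplicities via the rank-nullity identity g(λ) = n − rank(A − λI):
  rank(A − (-4)·I) = 3, so dim ker(A − (-4)·I) = n − 3 = 1
  rank(A − (1)·I) = 2, so dim ker(A − (1)·I) = n − 2 = 2

Summary:
  λ = -4: algebraic multiplicity = 2, geometric multiplicity = 1
  λ = 1: algebraic multiplicity = 2, geometric multiplicity = 2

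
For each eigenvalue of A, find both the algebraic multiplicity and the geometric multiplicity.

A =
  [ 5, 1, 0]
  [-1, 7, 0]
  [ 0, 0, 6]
λ = 6: alg = 3, geom = 2

Step 1 — factor the characteristic polynomial to read off the algebraic multiplicities:
  χ_A(x) = (x - 6)^3

Step 2 — compute geometric multiplicities via the rank-nullity identity g(λ) = n − rank(A − λI):
  rank(A − (6)·I) = 1, so dim ker(A − (6)·I) = n − 1 = 2

Summary:
  λ = 6: algebraic multiplicity = 3, geometric multiplicity = 2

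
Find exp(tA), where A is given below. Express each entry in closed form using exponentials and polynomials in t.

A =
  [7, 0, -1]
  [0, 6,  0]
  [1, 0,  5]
e^{tA} =
  [t*exp(6*t) + exp(6*t), 0, -t*exp(6*t)]
  [0, exp(6*t), 0]
  [t*exp(6*t), 0, -t*exp(6*t) + exp(6*t)]

Strategy: write A = P · J · P⁻¹ where J is a Jordan canonical form, so e^{tA} = P · e^{tJ} · P⁻¹, and e^{tJ} can be computed block-by-block.

A has Jordan form
J =
  [6, 1, 0]
  [0, 6, 0]
  [0, 0, 6]
(up to reordering of blocks).

Per-block formulas:
  For a 1×1 block at λ = 6: exp(t · [6]) = [e^(6t)].
  For a 2×2 Jordan block J_2(6): exp(t · J_2(6)) = e^(6t)·(I + t·N), where N is the 2×2 nilpotent shift.

After assembling e^{tJ} and conjugating by P, we get:

e^{tA} =
  [t*exp(6*t) + exp(6*t), 0, -t*exp(6*t)]
  [0, exp(6*t), 0]
  [t*exp(6*t), 0, -t*exp(6*t) + exp(6*t)]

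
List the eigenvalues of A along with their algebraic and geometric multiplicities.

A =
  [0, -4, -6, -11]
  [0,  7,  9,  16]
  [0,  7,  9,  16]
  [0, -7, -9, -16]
λ = 0: alg = 4, geom = 2

Step 1 — factor the characteristic polynomial to read off the algebraic multiplicities:
  χ_A(x) = x^4

Step 2 — compute geometric multiplicities via the rank-nullity identity g(λ) = n − rank(A − λI):
  rank(A − (0)·I) = 2, so dim ker(A − (0)·I) = n − 2 = 2

Summary:
  λ = 0: algebraic multiplicity = 4, geometric multiplicity = 2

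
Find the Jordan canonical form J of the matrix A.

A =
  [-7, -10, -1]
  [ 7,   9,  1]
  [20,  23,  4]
J_3(2)

The characteristic polynomial is
  det(x·I − A) = x^3 - 6*x^2 + 12*x - 8 = (x - 2)^3

Eigenvalues and multiplicities (the geometric multiplicity of λ is n − rank(A − λI), which equals the number of Jordan blocks for λ):
  λ = 2: algebraic multiplicity = 3, geometric multiplicity = 1

Determining the block sizes for each eigenvalue:
  λ = 2: one block (gm = 1), so the single block has size am = 3 → block sizes [3]

Assembling the blocks gives a Jordan form
J =
  [2, 1, 0]
  [0, 2, 1]
  [0, 0, 2]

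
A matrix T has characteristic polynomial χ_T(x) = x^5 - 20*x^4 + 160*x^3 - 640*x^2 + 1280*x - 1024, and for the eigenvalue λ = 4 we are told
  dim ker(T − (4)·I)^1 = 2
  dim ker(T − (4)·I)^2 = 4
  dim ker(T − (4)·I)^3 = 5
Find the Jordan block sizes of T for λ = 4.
Block sizes for λ = 4: [3, 2]

From the dimensions of kernels of powers, the number of Jordan blocks of size at least j is d_j − d_{j−1} where d_j = dim ker(N^j) (with d_0 = 0). Computing the differences gives [2, 2, 1].
The number of blocks of size exactly k is (#blocks of size ≥ k) − (#blocks of size ≥ k + 1), so the partition is: 1 block(s) of size 2, 1 block(s) of size 3.
In nonincreasing order the block sizes are [3, 2].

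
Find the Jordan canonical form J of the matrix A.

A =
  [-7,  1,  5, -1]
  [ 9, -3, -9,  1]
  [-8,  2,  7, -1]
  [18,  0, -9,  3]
J_2(0) ⊕ J_2(0)

The characteristic polynomial is
  det(x·I − A) = x^4

Eigenvalues and multiplicities (the geometric multiplicity of λ is n − rank(A − λI), which equals the number of Jordan blocks for λ):
  λ = 0: algebraic multiplicity = 4, geometric multiplicity = 2

Determining the block sizes for each eigenvalue:
  λ = 0: with am = 4 and gm = 2, the partition is not yet determined (e.g. several partitions of 4 into 2 parts exist). Let N = A − (0)·I. Computing rank(N^1) = 2, rank(N^2) = 0; the number of blocks of size ≥ j is rank(N^{j−1}) − rank(N^j), giving [2, 2]. So we have 2 block(s) of size 2 → block sizes [2, 2]

Assembling the blocks gives a Jordan form
J =
  [0, 1, 0, 0]
  [0, 0, 0, 0]
  [0, 0, 0, 1]
  [0, 0, 0, 0]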